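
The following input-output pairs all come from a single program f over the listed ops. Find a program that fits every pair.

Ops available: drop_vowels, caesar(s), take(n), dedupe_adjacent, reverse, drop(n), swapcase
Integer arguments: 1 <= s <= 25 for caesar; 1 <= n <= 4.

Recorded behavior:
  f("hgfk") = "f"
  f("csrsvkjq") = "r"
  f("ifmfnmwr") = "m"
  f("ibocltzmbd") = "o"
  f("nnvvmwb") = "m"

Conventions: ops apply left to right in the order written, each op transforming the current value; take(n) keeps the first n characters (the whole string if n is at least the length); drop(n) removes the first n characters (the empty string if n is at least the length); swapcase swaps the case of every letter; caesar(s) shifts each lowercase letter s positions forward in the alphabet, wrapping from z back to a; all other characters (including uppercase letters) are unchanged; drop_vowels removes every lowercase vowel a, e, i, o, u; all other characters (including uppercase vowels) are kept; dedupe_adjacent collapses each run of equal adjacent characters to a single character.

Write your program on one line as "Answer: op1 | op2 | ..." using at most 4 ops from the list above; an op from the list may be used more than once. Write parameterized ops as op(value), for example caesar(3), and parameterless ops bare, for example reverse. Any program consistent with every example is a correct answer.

dedupe_adjacent | drop(2) | take(1)

Check, running the answer program on each example:
  "hgfk" -> "hgfk" -> "fk" -> "f"
  "csrsvkjq" -> "csrsvkjq" -> "rsvkjq" -> "r"
  "ifmfnmwr" -> "ifmfnmwr" -> "mfnmwr" -> "m"
  "ibocltzmbd" -> "ibocltzmbd" -> "ocltzmbd" -> "o"
  "nnvvmwb" -> "nvmwb" -> "mwb" -> "m"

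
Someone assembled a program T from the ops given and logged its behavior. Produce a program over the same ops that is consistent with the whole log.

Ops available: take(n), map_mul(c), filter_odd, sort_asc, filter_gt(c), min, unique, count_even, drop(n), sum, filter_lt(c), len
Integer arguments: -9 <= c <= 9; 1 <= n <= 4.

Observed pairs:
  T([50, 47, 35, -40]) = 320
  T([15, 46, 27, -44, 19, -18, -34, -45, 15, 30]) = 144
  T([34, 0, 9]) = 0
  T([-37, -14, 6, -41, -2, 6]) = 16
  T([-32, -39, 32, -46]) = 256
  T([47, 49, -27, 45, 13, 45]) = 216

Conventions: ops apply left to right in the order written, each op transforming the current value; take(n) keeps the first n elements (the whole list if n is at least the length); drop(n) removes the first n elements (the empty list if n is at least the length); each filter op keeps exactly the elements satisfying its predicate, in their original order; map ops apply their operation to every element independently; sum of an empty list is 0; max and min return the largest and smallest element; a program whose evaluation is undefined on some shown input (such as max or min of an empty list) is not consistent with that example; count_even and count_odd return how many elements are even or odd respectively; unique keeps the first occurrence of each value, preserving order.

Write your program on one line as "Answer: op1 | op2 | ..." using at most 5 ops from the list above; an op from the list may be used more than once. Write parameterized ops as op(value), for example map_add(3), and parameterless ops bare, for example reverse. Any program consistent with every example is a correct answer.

map_mul(-8) | sort_asc | filter_gt(-2) | take(3) | min

Check, running the answer program on each example:
  [50, 47, 35, -40] -> [-400, -376, -280, 320] -> [-400, -376, -280, 320] -> [320] -> [320] -> 320
  [15, 46, 27, -44, 19, -18, -34, -45, 15, 30] -> [-120, -368, -216, 352, -152, 144, 272, 360, -120, -240] -> [-368, -240, -216, -152, -120, -120, 144, 272, 352, 360] -> [144, 272, 352, 360] -> [144, 272, 352] -> 144
  [34, 0, 9] -> [-272, 0, -72] -> [-272, -72, 0] -> [0] -> [0] -> 0
  [-37, -14, 6, -41, -2, 6] -> [296, 112, -48, 328, 16, -48] -> [-48, -48, 16, 112, 296, 328] -> [16, 112, 296, 328] -> [16, 112, 296] -> 16
  [-32, -39, 32, -46] -> [256, 312, -256, 368] -> [-256, 256, 312, 368] -> [256, 312, 368] -> [256, 312, 368] -> 256
  [47, 49, -27, 45, 13, 45] -> [-376, -392, 216, -360, -104, -360] -> [-392, -376, -360, -360, -104, 216] -> [216] -> [216] -> 216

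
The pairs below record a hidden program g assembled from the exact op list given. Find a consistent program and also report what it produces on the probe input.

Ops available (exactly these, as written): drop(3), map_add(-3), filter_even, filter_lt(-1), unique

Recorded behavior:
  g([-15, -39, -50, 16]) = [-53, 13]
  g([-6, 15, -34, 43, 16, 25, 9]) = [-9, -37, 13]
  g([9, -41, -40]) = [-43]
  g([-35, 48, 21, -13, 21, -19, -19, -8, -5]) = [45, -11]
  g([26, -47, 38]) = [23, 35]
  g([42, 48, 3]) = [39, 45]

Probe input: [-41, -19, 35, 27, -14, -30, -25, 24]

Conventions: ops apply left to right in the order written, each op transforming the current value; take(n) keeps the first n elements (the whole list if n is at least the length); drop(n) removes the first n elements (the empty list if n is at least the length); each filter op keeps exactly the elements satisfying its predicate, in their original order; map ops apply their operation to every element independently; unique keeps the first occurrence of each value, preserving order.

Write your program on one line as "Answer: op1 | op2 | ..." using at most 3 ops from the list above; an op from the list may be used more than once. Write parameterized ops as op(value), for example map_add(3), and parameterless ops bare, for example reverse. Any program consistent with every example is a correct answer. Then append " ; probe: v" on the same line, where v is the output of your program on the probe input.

unique | filter_even | map_add(-3) ; probe: [-17, -33, 21]

Check, running the answer program on each example:
  [-15, -39, -50, 16] -> [-15, -39, -50, 16] -> [-50, 16] -> [-53, 13]
  [-6, 15, -34, 43, 16, 25, 9] -> [-6, 15, -34, 43, 16, 25, 9] -> [-6, -34, 16] -> [-9, -37, 13]
  [9, -41, -40] -> [9, -41, -40] -> [-40] -> [-43]
  [-35, 48, 21, -13, 21, -19, -19, -8, -5] -> [-35, 48, 21, -13, -19, -8, -5] -> [48, -8] -> [45, -11]
  [26, -47, 38] -> [26, -47, 38] -> [26, 38] -> [23, 35]
  [42, 48, 3] -> [42, 48, 3] -> [42, 48] -> [39, 45]
  probe: [-41, -19, 35, 27, -14, -30, -25, 24] -> [-41, -19, 35, 27, -14, -30, -25, 24] -> [-14, -30, 24] -> [-17, -33, 21]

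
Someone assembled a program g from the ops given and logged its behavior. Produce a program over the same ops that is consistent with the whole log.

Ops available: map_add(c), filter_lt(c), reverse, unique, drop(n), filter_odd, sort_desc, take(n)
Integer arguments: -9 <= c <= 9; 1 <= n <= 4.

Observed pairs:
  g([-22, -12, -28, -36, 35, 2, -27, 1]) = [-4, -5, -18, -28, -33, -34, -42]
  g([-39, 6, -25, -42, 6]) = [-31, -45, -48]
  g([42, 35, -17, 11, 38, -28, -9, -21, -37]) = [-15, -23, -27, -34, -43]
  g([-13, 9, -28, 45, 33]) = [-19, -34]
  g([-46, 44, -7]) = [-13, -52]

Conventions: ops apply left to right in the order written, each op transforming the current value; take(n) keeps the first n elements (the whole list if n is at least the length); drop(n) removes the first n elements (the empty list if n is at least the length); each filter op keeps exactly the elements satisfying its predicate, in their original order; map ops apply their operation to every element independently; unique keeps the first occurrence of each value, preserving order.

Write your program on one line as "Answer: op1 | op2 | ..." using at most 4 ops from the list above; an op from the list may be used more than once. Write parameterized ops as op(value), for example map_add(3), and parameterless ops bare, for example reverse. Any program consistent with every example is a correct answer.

map_add(-6) | sort_desc | unique | filter_lt(0)

Check, running the answer program on each example:
  [-22, -12, -28, -36, 35, 2, -27, 1] -> [-28, -18, -34, -42, 29, -4, -33, -5] -> [29, -4, -5, -18, -28, -33, -34, -42] -> [29, -4, -5, -18, -28, -33, -34, -42] -> [-4, -5, -18, -28, -33, -34, -42]
  [-39, 6, -25, -42, 6] -> [-45, 0, -31, -48, 0] -> [0, 0, -31, -45, -48] -> [0, -31, -45, -48] -> [-31, -45, -48]
  [42, 35, -17, 11, 38, -28, -9, -21, -37] -> [36, 29, -23, 5, 32, -34, -15, -27, -43] -> [36, 32, 29, 5, -15, -23, -27, -34, -43] -> [36, 32, 29, 5, -15, -23, -27, -34, -43] -> [-15, -23, -27, -34, -43]
  [-13, 9, -28, 45, 33] -> [-19, 3, -34, 39, 27] -> [39, 27, 3, -19, -34] -> [39, 27, 3, -19, -34] -> [-19, -34]
  [-46, 44, -7] -> [-52, 38, -13] -> [38, -13, -52] -> [38, -13, -52] -> [-13, -52]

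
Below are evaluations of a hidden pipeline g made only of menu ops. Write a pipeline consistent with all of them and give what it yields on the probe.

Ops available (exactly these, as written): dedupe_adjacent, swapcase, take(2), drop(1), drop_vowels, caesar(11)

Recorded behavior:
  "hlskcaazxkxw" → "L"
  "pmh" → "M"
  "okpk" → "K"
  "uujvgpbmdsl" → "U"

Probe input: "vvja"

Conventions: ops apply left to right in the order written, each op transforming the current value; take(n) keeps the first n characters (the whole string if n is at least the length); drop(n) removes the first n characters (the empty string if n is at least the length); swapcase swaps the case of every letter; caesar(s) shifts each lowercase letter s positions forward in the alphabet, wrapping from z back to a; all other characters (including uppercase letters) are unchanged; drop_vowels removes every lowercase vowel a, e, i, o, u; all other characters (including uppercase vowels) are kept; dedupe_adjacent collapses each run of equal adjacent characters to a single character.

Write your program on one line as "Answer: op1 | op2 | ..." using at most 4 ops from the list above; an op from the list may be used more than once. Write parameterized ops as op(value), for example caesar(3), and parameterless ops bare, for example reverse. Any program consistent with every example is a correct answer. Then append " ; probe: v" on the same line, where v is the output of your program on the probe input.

take(2) | drop(1) | swapcase ; probe: "V"

Check, running the answer program on each example:
  "hlskcaazxkxw" -> "hl" -> "l" -> "L"
  "pmh" -> "pm" -> "m" -> "M"
  "okpk" -> "ok" -> "k" -> "K"
  "uujvgpbmdsl" -> "uu" -> "u" -> "U"
  probe: "vvja" -> "vv" -> "v" -> "V"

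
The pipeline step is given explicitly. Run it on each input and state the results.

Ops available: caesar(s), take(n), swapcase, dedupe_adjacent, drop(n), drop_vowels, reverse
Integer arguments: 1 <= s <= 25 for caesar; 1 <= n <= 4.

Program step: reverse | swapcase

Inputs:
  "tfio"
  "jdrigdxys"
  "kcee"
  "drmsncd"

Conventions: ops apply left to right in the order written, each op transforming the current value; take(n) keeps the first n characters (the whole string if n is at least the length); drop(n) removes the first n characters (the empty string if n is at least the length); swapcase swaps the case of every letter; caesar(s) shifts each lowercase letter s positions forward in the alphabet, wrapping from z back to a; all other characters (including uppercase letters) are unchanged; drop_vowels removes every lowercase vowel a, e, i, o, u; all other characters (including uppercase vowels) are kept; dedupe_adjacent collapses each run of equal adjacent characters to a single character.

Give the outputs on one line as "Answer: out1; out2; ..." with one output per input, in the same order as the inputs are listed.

"OIFT"; "SYXDGIRDJ"; "EECK"; "DCNSMRD"

Execution, op by op:
  "tfio" -> "oift" -> "OIFT"
  "jdrigdxys" -> "syxdgirdj" -> "SYXDGIRDJ"
  "kcee" -> "eeck" -> "EECK"
  "drmsncd" -> "dcnsmrd" -> "DCNSMRD"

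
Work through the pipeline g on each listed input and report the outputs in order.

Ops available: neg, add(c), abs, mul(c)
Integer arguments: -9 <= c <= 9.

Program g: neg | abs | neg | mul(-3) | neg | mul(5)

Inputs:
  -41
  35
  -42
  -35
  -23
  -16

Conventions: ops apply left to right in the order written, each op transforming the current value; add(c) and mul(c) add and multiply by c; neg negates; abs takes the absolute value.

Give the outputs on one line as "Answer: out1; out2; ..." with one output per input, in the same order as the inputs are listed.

Execution, op by op:
  -41 -> 41 -> 41 -> -41 -> 123 -> -123 -> -615
  35 -> -35 -> 35 -> -35 -> 105 -> -105 -> -525
  -42 -> 42 -> 42 -> -42 -> 126 -> -126 -> -630
  -35 -> 35 -> 35 -> -35 -> 105 -> -105 -> -525
  -23 -> 23 -> 23 -> -23 -> 69 -> -69 -> -345
  -16 -> 16 -> 16 -> -16 -> 48 -> -48 -> -240

-615; -525; -630; -525; -345; -240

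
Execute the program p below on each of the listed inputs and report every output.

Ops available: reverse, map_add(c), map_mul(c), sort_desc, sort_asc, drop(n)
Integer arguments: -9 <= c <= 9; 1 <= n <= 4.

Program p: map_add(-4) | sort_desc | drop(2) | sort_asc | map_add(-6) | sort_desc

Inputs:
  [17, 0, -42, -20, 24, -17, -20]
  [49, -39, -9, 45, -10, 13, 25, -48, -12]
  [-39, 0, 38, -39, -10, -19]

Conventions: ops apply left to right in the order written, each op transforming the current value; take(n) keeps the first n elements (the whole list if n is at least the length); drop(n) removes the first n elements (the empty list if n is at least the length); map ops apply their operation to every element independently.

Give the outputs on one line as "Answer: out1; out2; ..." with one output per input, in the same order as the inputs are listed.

[-10, -27, -30, -30, -52]; [15, 3, -19, -20, -22, -49, -58]; [-20, -29, -49, -49]

Execution, op by op:
  [17, 0, -42, -20, 24, -17, -20] -> [13, -4, -46, -24, 20, -21, -24] -> [20, 13, -4, -21, -24, -24, -46] -> [-4, -21, -24, -24, -46] -> [-46, -24, -24, -21, -4] -> [-52, -30, -30, -27, -10] -> [-10, -27, -30, -30, -52]
  [49, -39, -9, 45, -10, 13, 25, -48, -12] -> [45, -43, -13, 41, -14, 9, 21, -52, -16] -> [45, 41, 21, 9, -13, -14, -16, -43, -52] -> [21, 9, -13, -14, -16, -43, -52] -> [-52, -43, -16, -14, -13, 9, 21] -> [-58, -49, -22, -20, -19, 3, 15] -> [15, 3, -19, -20, -22, -49, -58]
  [-39, 0, 38, -39, -10, -19] -> [-43, -4, 34, -43, -14, -23] -> [34, -4, -14, -23, -43, -43] -> [-14, -23, -43, -43] -> [-43, -43, -23, -14] -> [-49, -49, -29, -20] -> [-20, -29, -49, -49]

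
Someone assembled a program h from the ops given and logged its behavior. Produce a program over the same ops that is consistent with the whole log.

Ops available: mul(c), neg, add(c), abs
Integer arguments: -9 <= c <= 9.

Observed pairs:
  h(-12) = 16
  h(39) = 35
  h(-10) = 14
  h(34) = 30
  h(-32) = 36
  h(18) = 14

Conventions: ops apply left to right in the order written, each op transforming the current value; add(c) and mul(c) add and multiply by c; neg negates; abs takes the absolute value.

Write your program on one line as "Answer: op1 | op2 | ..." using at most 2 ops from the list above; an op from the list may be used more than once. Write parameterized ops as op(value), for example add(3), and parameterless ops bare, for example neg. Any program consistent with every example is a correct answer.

add(-4) | abs

Check, running the answer program on each example:
  -12 -> -16 -> 16
  39 -> 35 -> 35
  -10 -> -14 -> 14
  34 -> 30 -> 30
  -32 -> -36 -> 36
  18 -> 14 -> 14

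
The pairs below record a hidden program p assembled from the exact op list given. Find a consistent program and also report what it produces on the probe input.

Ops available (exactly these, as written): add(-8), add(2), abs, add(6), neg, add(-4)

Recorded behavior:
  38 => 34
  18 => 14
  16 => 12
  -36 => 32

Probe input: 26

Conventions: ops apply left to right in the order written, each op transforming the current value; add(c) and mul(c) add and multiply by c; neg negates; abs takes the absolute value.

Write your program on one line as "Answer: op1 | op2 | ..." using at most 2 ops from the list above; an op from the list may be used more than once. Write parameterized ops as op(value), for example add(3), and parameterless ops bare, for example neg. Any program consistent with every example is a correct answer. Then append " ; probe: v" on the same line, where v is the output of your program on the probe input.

abs | add(-4) ; probe: 22

Check, running the answer program on each example:
  38 -> 38 -> 34
  18 -> 18 -> 14
  16 -> 16 -> 12
  -36 -> 36 -> 32
  probe: 26 -> 26 -> 22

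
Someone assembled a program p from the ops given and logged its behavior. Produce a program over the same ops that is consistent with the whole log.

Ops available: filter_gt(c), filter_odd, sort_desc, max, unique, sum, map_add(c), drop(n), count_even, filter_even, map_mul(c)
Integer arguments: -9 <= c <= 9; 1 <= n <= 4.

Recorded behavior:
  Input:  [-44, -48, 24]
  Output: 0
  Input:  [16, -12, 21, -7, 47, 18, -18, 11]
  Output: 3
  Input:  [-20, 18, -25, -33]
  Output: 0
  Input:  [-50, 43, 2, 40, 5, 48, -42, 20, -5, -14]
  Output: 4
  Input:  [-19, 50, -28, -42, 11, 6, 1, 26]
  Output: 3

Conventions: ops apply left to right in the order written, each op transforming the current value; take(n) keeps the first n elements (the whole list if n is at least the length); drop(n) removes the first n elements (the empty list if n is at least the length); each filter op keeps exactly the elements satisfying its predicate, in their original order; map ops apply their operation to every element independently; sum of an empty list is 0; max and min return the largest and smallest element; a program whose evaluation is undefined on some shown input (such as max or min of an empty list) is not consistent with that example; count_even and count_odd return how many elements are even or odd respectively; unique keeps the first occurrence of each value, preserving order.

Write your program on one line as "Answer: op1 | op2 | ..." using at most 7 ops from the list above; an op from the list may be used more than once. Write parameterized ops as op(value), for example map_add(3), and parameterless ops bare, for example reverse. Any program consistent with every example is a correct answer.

map_mul(3) | filter_gt(-4) | map_add(-9) | map_mul(-8) | drop(2) | count_even

Check, running the answer program on each example:
  [-44, -48, 24] -> [-132, -144, 72] -> [72] -> [63] -> [-504] -> [] -> 0
  [16, -12, 21, -7, 47, 18, -18, 11] -> [48, -36, 63, -21, 141, 54, -54, 33] -> [48, 63, 141, 54, 33] -> [39, 54, 132, 45, 24] -> [-312, -432, -1056, -360, -192] -> [-1056, -360, -192] -> 3
  [-20, 18, -25, -33] -> [-60, 54, -75, -99] -> [54] -> [45] -> [-360] -> [] -> 0
  [-50, 43, 2, 40, 5, 48, -42, 20, -5, -14] -> [-150, 129, 6, 120, 15, 144, -126, 60, -15, -42] -> [129, 6, 120, 15, 144, 60] -> [120, -3, 111, 6, 135, 51] -> [-960, 24, -888, -48, -1080, -408] -> [-888, -48, -1080, -408] -> 4
  [-19, 50, -28, -42, 11, 6, 1, 26] -> [-57, 150, -84, -126, 33, 18, 3, 78] -> [150, 33, 18, 3, 78] -> [141, 24, 9, -6, 69] -> [-1128, -192, -72, 48, -552] -> [-72, 48, -552] -> 3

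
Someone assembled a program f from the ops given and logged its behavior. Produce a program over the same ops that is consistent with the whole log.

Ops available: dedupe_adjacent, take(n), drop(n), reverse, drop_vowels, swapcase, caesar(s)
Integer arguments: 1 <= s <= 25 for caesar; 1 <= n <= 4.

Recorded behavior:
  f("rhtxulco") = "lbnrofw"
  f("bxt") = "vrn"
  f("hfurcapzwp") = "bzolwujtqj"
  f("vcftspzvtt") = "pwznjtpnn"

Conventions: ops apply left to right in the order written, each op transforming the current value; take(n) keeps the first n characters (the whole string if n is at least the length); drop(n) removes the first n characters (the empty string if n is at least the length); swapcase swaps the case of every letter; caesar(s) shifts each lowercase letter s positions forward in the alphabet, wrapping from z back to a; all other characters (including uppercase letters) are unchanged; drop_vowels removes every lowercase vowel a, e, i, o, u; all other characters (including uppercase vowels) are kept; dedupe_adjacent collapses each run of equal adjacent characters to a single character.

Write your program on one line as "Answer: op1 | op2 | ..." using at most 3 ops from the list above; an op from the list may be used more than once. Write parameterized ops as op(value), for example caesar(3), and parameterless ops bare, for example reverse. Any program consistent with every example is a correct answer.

caesar(16) | drop_vowels | caesar(4)

Check, running the answer program on each example:
  "rhtxulco" -> "hxjnkbse" -> "hxjnkbs" -> "lbnrofw"
  "bxt" -> "rnj" -> "rnj" -> "vrn"
  "hfurcapzwp" -> "xvkhsqfpmf" -> "xvkhsqfpmf" -> "bzolwujtqj"
  "vcftspzvtt" -> "lsvjifpljj" -> "lsvjfpljj" -> "pwznjtpnn"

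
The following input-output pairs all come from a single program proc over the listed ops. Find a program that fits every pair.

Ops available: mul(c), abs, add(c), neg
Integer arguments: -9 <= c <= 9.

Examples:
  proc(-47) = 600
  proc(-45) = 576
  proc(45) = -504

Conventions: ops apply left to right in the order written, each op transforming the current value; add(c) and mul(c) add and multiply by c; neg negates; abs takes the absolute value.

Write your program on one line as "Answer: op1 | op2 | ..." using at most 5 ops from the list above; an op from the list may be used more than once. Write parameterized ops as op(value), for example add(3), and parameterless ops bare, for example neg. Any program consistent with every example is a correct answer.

add(-3) | mul(2) | neg | mul(6)

Check, running the answer program on each example:
  -47 -> -50 -> -100 -> 100 -> 600
  -45 -> -48 -> -96 -> 96 -> 576
  45 -> 42 -> 84 -> -84 -> -504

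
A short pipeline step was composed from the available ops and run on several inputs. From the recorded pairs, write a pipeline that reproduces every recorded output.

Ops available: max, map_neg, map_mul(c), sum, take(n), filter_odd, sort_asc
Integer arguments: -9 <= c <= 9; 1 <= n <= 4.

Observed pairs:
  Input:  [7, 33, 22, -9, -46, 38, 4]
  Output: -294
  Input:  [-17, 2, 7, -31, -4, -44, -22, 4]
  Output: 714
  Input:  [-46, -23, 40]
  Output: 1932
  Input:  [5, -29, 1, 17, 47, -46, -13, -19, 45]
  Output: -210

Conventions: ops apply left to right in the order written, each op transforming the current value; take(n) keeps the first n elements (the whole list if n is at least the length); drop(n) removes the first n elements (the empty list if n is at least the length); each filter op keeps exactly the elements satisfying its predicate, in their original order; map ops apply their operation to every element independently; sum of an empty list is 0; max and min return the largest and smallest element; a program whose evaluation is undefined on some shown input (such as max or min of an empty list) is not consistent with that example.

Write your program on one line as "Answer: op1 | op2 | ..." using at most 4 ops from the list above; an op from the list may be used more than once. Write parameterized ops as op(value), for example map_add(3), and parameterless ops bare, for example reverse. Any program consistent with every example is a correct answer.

take(1) | map_mul(6) | map_mul(-7) | max

Check, running the answer program on each example:
  [7, 33, 22, -9, -46, 38, 4] -> [7] -> [42] -> [-294] -> -294
  [-17, 2, 7, -31, -4, -44, -22, 4] -> [-17] -> [-102] -> [714] -> 714
  [-46, -23, 40] -> [-46] -> [-276] -> [1932] -> 1932
  [5, -29, 1, 17, 47, -46, -13, -19, 45] -> [5] -> [30] -> [-210] -> -210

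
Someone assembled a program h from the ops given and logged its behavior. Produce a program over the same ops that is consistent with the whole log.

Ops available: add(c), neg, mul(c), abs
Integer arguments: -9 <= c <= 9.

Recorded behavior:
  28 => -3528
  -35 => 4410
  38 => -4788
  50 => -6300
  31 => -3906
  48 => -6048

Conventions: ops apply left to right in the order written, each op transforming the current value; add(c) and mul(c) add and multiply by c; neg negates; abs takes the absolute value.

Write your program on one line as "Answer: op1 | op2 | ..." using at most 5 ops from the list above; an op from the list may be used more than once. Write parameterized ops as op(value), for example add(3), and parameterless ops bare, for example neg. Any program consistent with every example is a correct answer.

mul(-3) | neg | mul(-6) | mul(7)

Check, running the answer program on each example:
  28 -> -84 -> 84 -> -504 -> -3528
  -35 -> 105 -> -105 -> 630 -> 4410
  38 -> -114 -> 114 -> -684 -> -4788
  50 -> -150 -> 150 -> -900 -> -6300
  31 -> -93 -> 93 -> -558 -> -3906
  48 -> -144 -> 144 -> -864 -> -6048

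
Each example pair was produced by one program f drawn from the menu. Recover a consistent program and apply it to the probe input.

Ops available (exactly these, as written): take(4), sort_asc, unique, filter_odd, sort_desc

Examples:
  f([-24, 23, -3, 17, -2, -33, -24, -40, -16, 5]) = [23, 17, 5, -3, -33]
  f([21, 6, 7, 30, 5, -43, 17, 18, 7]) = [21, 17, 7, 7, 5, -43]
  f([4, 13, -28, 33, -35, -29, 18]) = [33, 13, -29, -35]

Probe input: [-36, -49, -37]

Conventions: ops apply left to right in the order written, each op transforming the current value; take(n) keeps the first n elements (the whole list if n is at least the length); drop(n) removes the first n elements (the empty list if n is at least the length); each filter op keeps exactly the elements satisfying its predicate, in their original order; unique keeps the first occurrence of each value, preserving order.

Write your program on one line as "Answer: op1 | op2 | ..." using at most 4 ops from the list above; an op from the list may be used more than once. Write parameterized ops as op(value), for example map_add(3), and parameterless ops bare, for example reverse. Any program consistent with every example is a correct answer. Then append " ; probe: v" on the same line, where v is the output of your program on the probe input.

sort_asc | filter_odd | sort_desc ; probe: [-37, -49]

Check, running the answer program on each example:
  [-24, 23, -3, 17, -2, -33, -24, -40, -16, 5] -> [-40, -33, -24, -24, -16, -3, -2, 5, 17, 23] -> [-33, -3, 5, 17, 23] -> [23, 17, 5, -3, -33]
  [21, 6, 7, 30, 5, -43, 17, 18, 7] -> [-43, 5, 6, 7, 7, 17, 18, 21, 30] -> [-43, 5, 7, 7, 17, 21] -> [21, 17, 7, 7, 5, -43]
  [4, 13, -28, 33, -35, -29, 18] -> [-35, -29, -28, 4, 13, 18, 33] -> [-35, -29, 13, 33] -> [33, 13, -29, -35]
  probe: [-36, -49, -37] -> [-49, -37, -36] -> [-49, -37] -> [-37, -49]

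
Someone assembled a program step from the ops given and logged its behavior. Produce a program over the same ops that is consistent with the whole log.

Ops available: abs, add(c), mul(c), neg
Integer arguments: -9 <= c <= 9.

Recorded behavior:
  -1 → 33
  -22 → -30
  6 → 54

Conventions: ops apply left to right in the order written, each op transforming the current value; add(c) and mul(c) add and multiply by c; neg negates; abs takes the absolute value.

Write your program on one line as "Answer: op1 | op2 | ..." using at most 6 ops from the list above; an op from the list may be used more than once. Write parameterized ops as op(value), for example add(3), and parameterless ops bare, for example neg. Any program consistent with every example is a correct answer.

neg | add(-3) | add(-9) | mul(3) | neg

Check, running the answer program on each example:
  -1 -> 1 -> -2 -> -11 -> -33 -> 33
  -22 -> 22 -> 19 -> 10 -> 30 -> -30
  6 -> -6 -> -9 -> -18 -> -54 -> 54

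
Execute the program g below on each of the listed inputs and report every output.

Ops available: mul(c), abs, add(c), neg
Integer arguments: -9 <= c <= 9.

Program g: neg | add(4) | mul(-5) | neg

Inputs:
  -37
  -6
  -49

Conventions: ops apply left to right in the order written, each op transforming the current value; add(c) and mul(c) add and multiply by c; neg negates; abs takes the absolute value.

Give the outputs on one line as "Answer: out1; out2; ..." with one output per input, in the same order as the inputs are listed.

Execution, op by op:
  -37 -> 37 -> 41 -> -205 -> 205
  -6 -> 6 -> 10 -> -50 -> 50
  -49 -> 49 -> 53 -> -265 -> 265

205; 50; 265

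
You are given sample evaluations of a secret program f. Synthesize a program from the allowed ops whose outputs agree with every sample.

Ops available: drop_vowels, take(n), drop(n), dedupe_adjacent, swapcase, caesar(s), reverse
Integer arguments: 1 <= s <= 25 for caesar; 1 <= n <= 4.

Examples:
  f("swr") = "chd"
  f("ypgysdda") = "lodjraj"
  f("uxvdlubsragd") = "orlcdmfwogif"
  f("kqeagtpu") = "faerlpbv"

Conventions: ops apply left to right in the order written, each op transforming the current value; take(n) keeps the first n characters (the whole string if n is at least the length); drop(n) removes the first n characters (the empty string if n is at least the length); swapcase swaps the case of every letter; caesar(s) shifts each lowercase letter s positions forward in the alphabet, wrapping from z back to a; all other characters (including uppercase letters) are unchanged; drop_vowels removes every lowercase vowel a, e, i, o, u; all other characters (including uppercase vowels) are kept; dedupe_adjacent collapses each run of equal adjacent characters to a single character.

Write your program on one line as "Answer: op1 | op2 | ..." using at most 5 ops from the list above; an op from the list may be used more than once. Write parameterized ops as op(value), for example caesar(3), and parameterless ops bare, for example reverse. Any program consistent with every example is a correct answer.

caesar(11) | reverse | swapcase | dedupe_adjacent | swapcase

Check, running the answer program on each example:
  "swr" -> "dhc" -> "chd" -> "CHD" -> "CHD" -> "chd"
  "ypgysdda" -> "jarjdool" -> "loodjraj" -> "LOODJRAJ" -> "LODJRAJ" -> "lodjraj"
  "uxvdlubsragd" -> "figowfmdclro" -> "orlcdmfwogif" -> "ORLCDMFWOGIF" -> "ORLCDMFWOGIF" -> "orlcdmfwogif"
  "kqeagtpu" -> "vbplreaf" -> "faerlpbv" -> "FAERLPBV" -> "FAERLPBV" -> "faerlpbv"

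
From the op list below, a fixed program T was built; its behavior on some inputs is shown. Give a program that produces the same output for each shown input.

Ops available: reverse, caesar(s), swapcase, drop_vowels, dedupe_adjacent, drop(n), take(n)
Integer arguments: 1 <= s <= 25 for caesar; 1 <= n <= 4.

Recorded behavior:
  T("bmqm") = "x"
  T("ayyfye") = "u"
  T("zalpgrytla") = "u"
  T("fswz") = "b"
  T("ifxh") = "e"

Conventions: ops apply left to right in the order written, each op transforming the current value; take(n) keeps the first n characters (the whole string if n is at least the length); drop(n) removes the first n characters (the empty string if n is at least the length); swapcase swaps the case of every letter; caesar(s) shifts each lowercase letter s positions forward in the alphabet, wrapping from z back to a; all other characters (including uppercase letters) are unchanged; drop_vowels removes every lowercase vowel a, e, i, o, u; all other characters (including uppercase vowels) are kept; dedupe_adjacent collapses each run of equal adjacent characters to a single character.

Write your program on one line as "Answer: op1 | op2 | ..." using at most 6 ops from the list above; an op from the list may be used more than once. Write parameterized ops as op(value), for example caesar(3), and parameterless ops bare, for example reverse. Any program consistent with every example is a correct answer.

reverse | take(4) | caesar(14) | reverse | caesar(8) | take(1)

Check, running the answer program on each example:
  "bmqm" -> "mqmb" -> "mqmb" -> "aeap" -> "paea" -> "ximi" -> "x"
  "ayyfye" -> "eyfyya" -> "eyfy" -> "smtm" -> "mtms" -> "ubua" -> "u"
  "zalpgrytla" -> "altyrgplaz" -> "alty" -> "ozhm" -> "mhzo" -> "uphw" -> "u"
  "fswz" -> "zwsf" -> "zwsf" -> "nkgt" -> "tgkn" -> "bosv" -> "b"
  "ifxh" -> "hxfi" -> "hxfi" -> "vltw" -> "wtlv" -> "ebtd" -> "e"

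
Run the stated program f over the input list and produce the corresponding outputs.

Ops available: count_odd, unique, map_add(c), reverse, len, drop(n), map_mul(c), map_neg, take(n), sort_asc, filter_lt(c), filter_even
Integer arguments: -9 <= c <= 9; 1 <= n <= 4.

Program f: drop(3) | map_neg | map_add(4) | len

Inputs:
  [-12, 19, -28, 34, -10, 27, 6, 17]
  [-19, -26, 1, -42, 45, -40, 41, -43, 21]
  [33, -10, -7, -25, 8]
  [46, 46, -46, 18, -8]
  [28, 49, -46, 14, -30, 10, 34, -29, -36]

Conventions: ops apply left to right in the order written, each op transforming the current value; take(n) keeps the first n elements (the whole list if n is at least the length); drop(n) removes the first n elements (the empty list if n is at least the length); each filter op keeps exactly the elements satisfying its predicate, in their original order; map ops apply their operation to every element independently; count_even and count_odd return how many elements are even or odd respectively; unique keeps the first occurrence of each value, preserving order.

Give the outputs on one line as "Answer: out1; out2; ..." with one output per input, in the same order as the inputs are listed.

5; 6; 2; 2; 6

Execution, op by op:
  [-12, 19, -28, 34, -10, 27, 6, 17] -> [34, -10, 27, 6, 17] -> [-34, 10, -27, -6, -17] -> [-30, 14, -23, -2, -13] -> 5
  [-19, -26, 1, -42, 45, -40, 41, -43, 21] -> [-42, 45, -40, 41, -43, 21] -> [42, -45, 40, -41, 43, -21] -> [46, -41, 44, -37, 47, -17] -> 6
  [33, -10, -7, -25, 8] -> [-25, 8] -> [25, -8] -> [29, -4] -> 2
  [46, 46, -46, 18, -8] -> [18, -8] -> [-18, 8] -> [-14, 12] -> 2
  [28, 49, -46, 14, -30, 10, 34, -29, -36] -> [14, -30, 10, 34, -29, -36] -> [-14, 30, -10, -34, 29, 36] -> [-10, 34, -6, -30, 33, 40] -> 6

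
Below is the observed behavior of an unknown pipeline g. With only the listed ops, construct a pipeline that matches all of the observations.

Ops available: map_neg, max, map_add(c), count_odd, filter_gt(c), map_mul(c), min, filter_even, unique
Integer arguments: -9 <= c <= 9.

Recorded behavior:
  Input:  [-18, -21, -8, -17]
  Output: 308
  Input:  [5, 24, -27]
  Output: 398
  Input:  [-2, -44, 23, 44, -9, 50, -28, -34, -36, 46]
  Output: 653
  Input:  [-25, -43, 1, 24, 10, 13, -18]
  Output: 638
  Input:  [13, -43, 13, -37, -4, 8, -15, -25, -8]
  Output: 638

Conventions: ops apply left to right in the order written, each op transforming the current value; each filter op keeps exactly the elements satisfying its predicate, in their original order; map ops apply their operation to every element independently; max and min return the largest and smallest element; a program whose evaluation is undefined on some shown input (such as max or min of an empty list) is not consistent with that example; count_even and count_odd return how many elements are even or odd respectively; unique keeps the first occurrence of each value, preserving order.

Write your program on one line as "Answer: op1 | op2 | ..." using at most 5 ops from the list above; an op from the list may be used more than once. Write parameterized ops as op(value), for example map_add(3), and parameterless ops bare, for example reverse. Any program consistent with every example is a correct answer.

map_mul(-3) | map_mul(5) | map_add(-7) | max

Check, running the answer program on each example:
  [-18, -21, -8, -17] -> [54, 63, 24, 51] -> [270, 315, 120, 255] -> [263, 308, 113, 248] -> 308
  [5, 24, -27] -> [-15, -72, 81] -> [-75, -360, 405] -> [-82, -367, 398] -> 398
  [-2, -44, 23, 44, -9, 50, -28, -34, -36, 46] -> [6, 132, -69, -132, 27, -150, 84, 102, 108, -138] -> [30, 660, -345, -660, 135, -750, 420, 510, 540, -690] -> [23, 653, -352, -667, 128, -757, 413, 503, 533, -697] -> 653
  [-25, -43, 1, 24, 10, 13, -18] -> [75, 129, -3, -72, -30, -39, 54] -> [375, 645, -15, -360, -150, -195, 270] -> [368, 638, -22, -367, -157, -202, 263] -> 638
  [13, -43, 13, -37, -4, 8, -15, -25, -8] -> [-39, 129, -39, 111, 12, -24, 45, 75, 24] -> [-195, 645, -195, 555, 60, -120, 225, 375, 120] -> [-202, 638, -202, 548, 53, -127, 218, 368, 113] -> 638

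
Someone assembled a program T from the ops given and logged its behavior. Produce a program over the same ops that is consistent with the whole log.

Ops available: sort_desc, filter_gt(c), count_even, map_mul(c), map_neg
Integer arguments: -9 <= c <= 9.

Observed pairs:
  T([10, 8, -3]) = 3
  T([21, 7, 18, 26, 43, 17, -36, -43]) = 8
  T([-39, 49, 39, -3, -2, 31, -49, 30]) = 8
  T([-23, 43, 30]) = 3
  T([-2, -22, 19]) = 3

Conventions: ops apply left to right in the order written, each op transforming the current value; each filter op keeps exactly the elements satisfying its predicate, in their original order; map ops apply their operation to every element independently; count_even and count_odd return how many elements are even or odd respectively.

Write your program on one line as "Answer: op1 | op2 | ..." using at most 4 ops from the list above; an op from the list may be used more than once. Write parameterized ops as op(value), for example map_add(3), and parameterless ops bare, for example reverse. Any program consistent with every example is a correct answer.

map_neg | map_mul(-2) | map_mul(5) | count_even

Check, running the answer program on each example:
  [10, 8, -3] -> [-10, -8, 3] -> [20, 16, -6] -> [100, 80, -30] -> 3
  [21, 7, 18, 26, 43, 17, -36, -43] -> [-21, -7, -18, -26, -43, -17, 36, 43] -> [42, 14, 36, 52, 86, 34, -72, -86] -> [210, 70, 180, 260, 430, 170, -360, -430] -> 8
  [-39, 49, 39, -3, -2, 31, -49, 30] -> [39, -49, -39, 3, 2, -31, 49, -30] -> [-78, 98, 78, -6, -4, 62, -98, 60] -> [-390, 490, 390, -30, -20, 310, -490, 300] -> 8
  [-23, 43, 30] -> [23, -43, -30] -> [-46, 86, 60] -> [-230, 430, 300] -> 3
  [-2, -22, 19] -> [2, 22, -19] -> [-4, -44, 38] -> [-20, -220, 190] -> 3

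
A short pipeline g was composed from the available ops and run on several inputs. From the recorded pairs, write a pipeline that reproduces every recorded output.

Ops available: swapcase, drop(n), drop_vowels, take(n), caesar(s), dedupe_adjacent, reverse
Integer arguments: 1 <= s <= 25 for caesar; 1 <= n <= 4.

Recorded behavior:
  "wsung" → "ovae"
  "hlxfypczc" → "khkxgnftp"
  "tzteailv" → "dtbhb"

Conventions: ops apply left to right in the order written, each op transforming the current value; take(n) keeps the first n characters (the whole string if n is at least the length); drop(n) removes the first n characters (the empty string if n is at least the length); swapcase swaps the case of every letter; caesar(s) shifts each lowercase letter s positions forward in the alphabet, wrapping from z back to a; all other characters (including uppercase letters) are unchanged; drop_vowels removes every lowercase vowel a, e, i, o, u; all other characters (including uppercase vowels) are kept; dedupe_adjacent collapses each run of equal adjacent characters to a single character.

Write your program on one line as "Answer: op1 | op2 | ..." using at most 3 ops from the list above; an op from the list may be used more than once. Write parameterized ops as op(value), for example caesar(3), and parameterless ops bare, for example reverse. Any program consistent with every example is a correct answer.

reverse | drop_vowels | caesar(8)

Check, running the answer program on each example:
  "wsung" -> "gnusw" -> "gnsw" -> "ovae"
  "hlxfypczc" -> "czcpyfxlh" -> "czcpyfxlh" -> "khkxgnftp"
  "tzteailv" -> "vliaetzt" -> "vltzt" -> "dtbhb"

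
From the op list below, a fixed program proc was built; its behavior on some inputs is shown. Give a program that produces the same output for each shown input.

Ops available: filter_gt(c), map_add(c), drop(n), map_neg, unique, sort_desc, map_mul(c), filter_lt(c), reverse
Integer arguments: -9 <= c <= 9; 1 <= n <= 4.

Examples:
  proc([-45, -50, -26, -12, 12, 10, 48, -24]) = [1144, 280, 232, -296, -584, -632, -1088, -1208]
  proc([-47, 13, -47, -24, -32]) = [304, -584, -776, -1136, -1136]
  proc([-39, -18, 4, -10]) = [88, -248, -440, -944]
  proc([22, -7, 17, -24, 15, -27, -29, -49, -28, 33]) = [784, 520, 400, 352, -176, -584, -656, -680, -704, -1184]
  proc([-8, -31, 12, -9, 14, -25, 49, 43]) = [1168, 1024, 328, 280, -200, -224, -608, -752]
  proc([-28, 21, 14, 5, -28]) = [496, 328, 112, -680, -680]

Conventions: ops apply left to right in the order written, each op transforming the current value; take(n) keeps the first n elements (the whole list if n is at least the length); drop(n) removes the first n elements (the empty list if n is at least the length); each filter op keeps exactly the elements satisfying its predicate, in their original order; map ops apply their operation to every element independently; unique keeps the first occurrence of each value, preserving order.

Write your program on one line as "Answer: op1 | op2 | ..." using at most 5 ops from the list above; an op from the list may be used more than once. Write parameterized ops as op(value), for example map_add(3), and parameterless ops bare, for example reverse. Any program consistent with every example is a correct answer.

sort_desc | map_mul(-8) | map_mul(-3) | map_add(-8)

Check, running the answer program on each example:
  [-45, -50, -26, -12, 12, 10, 48, -24] -> [48, 12, 10, -12, -24, -26, -45, -50] -> [-384, -96, -80, 96, 192, 208, 360, 400] -> [1152, 288, 240, -288, -576, -624, -1080, -1200] -> [1144, 280, 232, -296, -584, -632, -1088, -1208]
  [-47, 13, -47, -24, -32] -> [13, -24, -32, -47, -47] -> [-104, 192, 256, 376, 376] -> [312, -576, -768, -1128, -1128] -> [304, -584, -776, -1136, -1136]
  [-39, -18, 4, -10] -> [4, -10, -18, -39] -> [-32, 80, 144, 312] -> [96, -240, -432, -936] -> [88, -248, -440, -944]
  [22, -7, 17, -24, 15, -27, -29, -49, -28, 33] -> [33, 22, 17, 15, -7, -24, -27, -28, -29, -49] -> [-264, -176, -136, -120, 56, 192, 216, 224, 232, 392] -> [792, 528, 408, 360, -168, -576, -648, -672, -696, -1176] -> [784, 520, 400, 352, -176, -584, -656, -680, -704, -1184]
  [-8, -31, 12, -9, 14, -25, 49, 43] -> [49, 43, 14, 12, -8, -9, -25, -31] -> [-392, -344, -112, -96, 64, 72, 200, 248] -> [1176, 1032, 336, 288, -192, -216, -600, -744] -> [1168, 1024, 328, 280, -200, -224, -608, -752]
  [-28, 21, 14, 5, -28] -> [21, 14, 5, -28, -28] -> [-168, -112, -40, 224, 224] -> [504, 336, 120, -672, -672] -> [496, 328, 112, -680, -680]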